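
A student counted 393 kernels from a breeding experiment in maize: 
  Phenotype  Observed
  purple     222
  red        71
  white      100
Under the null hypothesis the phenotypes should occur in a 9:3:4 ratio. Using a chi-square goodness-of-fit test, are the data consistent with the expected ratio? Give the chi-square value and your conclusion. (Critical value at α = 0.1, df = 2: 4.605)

Expected counts for N = 393 under a 9:3:4 ratio (total parts = 16):
  purple: 393 × 9/16 = 221.0625
  red: 393 × 3/16 = 73.6875
  white: 393 × 4/16 = 98.25
χ² = Σ (O − E)² / E
  purple: (222 − 221.0625)² / 221.0625 = 0.0040
  red: (71 − 73.6875)² / 73.6875 = 0.0980
  white: (100 − 98.25)² / 98.25 = 0.0312
χ² = 0.0040 + 0.0980 + 0.0312 = 0.1332 ≈ 0.133
Degrees of freedom = 3 − 1 = 2; critical value at α = 0.1 is 4.605.
Since 0.133 < 4.605, we fail to reject the null hypothesis — the data are consistent with the 9:3:4 ratio.

0.133; consistent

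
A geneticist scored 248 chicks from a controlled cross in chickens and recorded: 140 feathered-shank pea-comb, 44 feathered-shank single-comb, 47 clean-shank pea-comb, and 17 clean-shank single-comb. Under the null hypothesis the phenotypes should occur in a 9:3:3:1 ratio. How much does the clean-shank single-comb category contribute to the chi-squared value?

Total ratio parts = 16. Expected numbers out of 248:
  feathered-shank pea-comb: 248 × 9/16 = 139.5
  feathered-shank single-comb: 248 × 3/16 = 46.5
  clean-shank pea-comb: 248 × 3/16 = 46.5
  clean-shank single-comb: 248 × 1/16 = 15.5
Contribution of clean-shank single-comb: (17 − 15.5)² / 15.5 = 0.1452

0.145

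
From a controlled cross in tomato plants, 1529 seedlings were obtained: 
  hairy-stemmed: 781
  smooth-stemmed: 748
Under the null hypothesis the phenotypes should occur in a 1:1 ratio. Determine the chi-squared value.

0.712

Total ratio parts = 2. Expected numbers out of 1529:
  hairy-stemmed: 1529 × 1/2 = 764.5
  smooth-stemmed: 1529 × 1/2 = 764.5
χ² = Σ (O − E)² / E
  hairy-stemmed: (781 − 764.5)² / 764.5 = 0.3561
  smooth-stemmed: (748 − 764.5)² / 764.5 = 0.3561
χ² = 0.3561 + 0.3561 = 0.7122 ≈ 0.712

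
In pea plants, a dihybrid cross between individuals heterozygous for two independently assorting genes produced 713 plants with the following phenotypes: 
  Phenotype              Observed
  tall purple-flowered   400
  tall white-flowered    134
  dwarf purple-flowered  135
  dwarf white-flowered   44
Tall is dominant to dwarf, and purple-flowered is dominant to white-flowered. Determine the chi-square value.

A dihybrid F₂ with independent assortment and complete dominance at both loci gives a 9:3:3:1 phenotypic ratio.
Total ratio parts = 16. Expected numbers out of 713:
  tall purple-flowered: 713 × 9/16 = 401.0625
  tall white-flowered: 713 × 3/16 = 133.6875
  dwarf purple-flowered: 713 × 3/16 = 133.6875
  dwarf white-flowered: 713 × 1/16 = 44.5625
χ² = Σ (O − E)² / E
  tall purple-flowered: (400 − 401.0625)² / 401.0625 = 0.0028
  tall white-flowered: (134 − 133.6875)² / 133.6875 = 0.0007
  dwarf purple-flowered: (135 − 133.6875)² / 133.6875 = 0.0129
  dwarf white-flowered: (44 − 44.5625)² / 44.5625 = 0.0071
χ² = 0.0028 + 0.0007 + 0.0129 + 0.0071 = 0.0235 ≈ 0.024

0.024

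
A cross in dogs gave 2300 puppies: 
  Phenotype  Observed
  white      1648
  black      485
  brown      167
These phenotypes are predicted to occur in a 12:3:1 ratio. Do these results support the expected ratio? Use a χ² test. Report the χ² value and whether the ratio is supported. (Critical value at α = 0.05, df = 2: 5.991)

The 12:3:1 ratio has 16 parts, so with N = 2300 the expected counts are:
  white: 2300 × 12/16 = 1725
  black: 2300 × 3/16 = 431.25
  brown: 2300 × 1/16 = 143.75
χ² = Σ (O − E)² / E
  white: (1648 − 1725)² / 1725 = 3.4371
  black: (485 − 431.25)² / 431.25 = 6.6993
  brown: (167 − 143.75)² / 143.75 = 3.7604
χ² = 3.4371 + 6.6993 + 3.7604 = 13.8968 ≈ 13.897
Degrees of freedom = 3 − 1 = 2; critical value at α = 0.05 is 5.991.
Since 13.897 > 5.991, we reject the null hypothesis — the data do not fit the 12:3:1 ratio.

13.897; not consistent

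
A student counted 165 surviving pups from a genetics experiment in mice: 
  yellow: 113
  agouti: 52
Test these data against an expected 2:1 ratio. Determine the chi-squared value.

0.245

Under the 2:1 hypothesis (Σ ratio = 3, N = 165):
  yellow: 165 × 2/3 = 110
  agouti: 165 × 1/3 = 55
χ² = Σ (O − E)² / E
  yellow: (113 − 110)² / 110 = 0.0818
  agouti: (52 − 55)² / 55 = 0.1636
χ² = 0.0818 + 0.1636 = 0.2454 ≈ 0.245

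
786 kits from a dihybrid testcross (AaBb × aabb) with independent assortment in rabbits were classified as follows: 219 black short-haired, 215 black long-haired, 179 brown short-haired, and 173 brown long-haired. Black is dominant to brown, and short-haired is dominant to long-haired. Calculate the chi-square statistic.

A dihybrid testcross with independent assortment gives a 1:1:1:1 ratio.
The 1:1:1:1 ratio has 4 parts, so with N = 786 the expected counts are:
  black short-haired: 786 × 1/4 = 196.5
  black long-haired: 786 × 1/4 = 196.5
  brown short-haired: 786 × 1/4 = 196.5
  brown long-haired: 786 × 1/4 = 196.5
χ² = Σ (O − E)² / E
  black short-haired: (219 − 196.5)² / 196.5 = 2.5763
  black long-haired: (215 − 196.5)² / 196.5 = 1.7417
  brown short-haired: (179 − 196.5)² / 196.5 = 1.5585
  brown long-haired: (173 − 196.5)² / 196.5 = 2.8104
χ² = 2.5763 + 1.7417 + 1.5585 + 2.8104 = 8.6869 ≈ 8.687

8.687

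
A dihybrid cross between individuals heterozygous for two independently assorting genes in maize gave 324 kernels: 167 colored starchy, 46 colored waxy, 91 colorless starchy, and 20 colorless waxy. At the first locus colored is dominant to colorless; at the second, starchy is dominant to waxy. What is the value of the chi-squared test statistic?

19.923

A dihybrid F₂ with independent assortment and complete dominance at both loci gives a 9:3:3:1 phenotypic ratio.
Expected counts for N = 324 under a 9:3:3:1 ratio (total parts = 16):
  colored starchy: 324 × 9/16 = 182.25
  colored waxy: 324 × 3/16 = 60.75
  colorless starchy: 324 × 3/16 = 60.75
  colorless waxy: 324 × 1/16 = 20.25
χ² = Σ (O − E)² / E
  colored starchy: (167 − 182.25)² / 182.25 = 1.2761
  colored waxy: (46 − 60.75)² / 60.75 = 3.5813
  colorless starchy: (91 − 60.75)² / 60.75 = 15.0628
  colorless waxy: (20 − 20.25)² / 20.25 = 0.0031
χ² = 1.2761 + 3.5813 + 15.0628 + 0.0031 = 19.9233 ≈ 19.923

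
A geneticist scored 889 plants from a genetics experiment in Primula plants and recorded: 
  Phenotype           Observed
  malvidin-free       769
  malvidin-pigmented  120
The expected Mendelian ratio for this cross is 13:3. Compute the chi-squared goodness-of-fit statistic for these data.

16.094

The 13:3 ratio has 16 parts, so with N = 889 the expected counts are:
  malvidin-free: 889 × 13/16 = 722.3125
  malvidin-pigmented: 889 × 3/16 = 166.6875
χ² = Σ (O − E)² / E
  malvidin-free: (769 − 722.3125)² / 722.3125 = 3.0177
  malvidin-pigmented: (120 − 166.6875)² / 166.6875 = 13.0767
χ² = 3.0177 + 13.0767 = 16.0944 ≈ 16.094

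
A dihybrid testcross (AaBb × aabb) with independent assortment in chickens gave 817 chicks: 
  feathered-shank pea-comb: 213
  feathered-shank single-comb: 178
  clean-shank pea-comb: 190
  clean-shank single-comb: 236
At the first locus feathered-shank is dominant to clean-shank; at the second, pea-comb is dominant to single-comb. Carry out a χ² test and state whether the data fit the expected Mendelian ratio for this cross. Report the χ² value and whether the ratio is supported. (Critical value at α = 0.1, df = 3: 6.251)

A dihybrid testcross with independent assortment gives a 1:1:1:1 ratio.
Expected counts for N = 817 under a 1:1:1:1 ratio (total parts = 4):
  feathered-shank pea-comb: 817 × 1/4 = 204.25
  feathered-shank single-comb: 817 × 1/4 = 204.25
  clean-shank pea-comb: 817 × 1/4 = 204.25
  clean-shank single-comb: 817 × 1/4 = 204.25
χ² = Σ (O − E)² / E
  feathered-shank pea-comb: (213 − 204.25)² / 204.25 = 0.3748
  feathered-shank single-comb: (178 − 204.25)² / 204.25 = 3.3736
  clean-shank pea-comb: (190 − 204.25)² / 204.25 = 0.9942
  clean-shank single-comb: (236 − 204.25)² / 204.25 = 4.9354
χ² = 0.3748 + 3.3736 + 0.9942 + 4.9354 = 9.678
Degrees of freedom = 4 − 1 = 3; critical value at α = 0.1 is 6.251.
Since 9.678 > 6.251, we reject the null hypothesis — the data do not fit the 1:1:1:1 ratio.

9.678; not consistent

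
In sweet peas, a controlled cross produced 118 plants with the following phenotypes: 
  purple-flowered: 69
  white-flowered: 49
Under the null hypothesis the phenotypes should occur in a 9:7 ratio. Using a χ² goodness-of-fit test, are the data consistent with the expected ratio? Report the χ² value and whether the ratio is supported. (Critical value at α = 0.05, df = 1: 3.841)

0.237; consistent

The 9:7 ratio has 16 parts, so with N = 118 the expected counts are:
  purple-flowered: 118 × 9/16 = 66.375
  white-flowered: 118 × 7/16 = 51.625
χ² = Σ (O − E)² / E
  purple-flowered: (69 − 66.375)² / 66.375 = 0.1038
  white-flowered: (49 − 51.625)² / 51.625 = 0.1335
χ² = 0.1038 + 0.1335 = 0.2373 ≈ 0.237
Degrees of freedom = 2 − 1 = 1; critical value at α = 0.05 is 3.841.
Since 0.237 < 3.841, we fail to reject the null hypothesis — the data are consistent with the 9:7 ratio.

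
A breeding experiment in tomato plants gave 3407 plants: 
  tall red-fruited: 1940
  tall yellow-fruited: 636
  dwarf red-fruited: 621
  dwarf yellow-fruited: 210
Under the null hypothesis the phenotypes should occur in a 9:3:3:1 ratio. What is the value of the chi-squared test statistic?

Total ratio parts = 16. Expected numbers out of 3407:
  tall red-fruited: 3407 × 9/16 = 1916.4375
  tall yellow-fruited: 3407 × 3/16 = 638.8125
  dwarf red-fruited: 3407 × 3/16 = 638.8125
  dwarf yellow-fruited: 3407 × 1/16 = 212.9375
χ² = Σ (O − E)² / E
  tall red-fruited: (1940 − 1916.4375)² / 1916.4375 = 0.2897
  tall yellow-fruited: (636 − 638.8125)² / 638.8125 = 0.0124
  dwarf red-fruited: (621 − 638.8125)² / 638.8125 = 0.4967
  dwarf yellow-fruited: (210 − 212.9375)² / 212.9375 = 0.0405
χ² = 0.2897 + 0.0124 + 0.4967 + 0.0405 = 0.8393 ≈ 0.839

0.839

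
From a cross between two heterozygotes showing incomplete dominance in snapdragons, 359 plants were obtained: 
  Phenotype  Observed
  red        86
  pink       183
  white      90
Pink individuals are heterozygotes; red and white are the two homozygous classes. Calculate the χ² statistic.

With incomplete dominance, a heterozygote × heterozygote cross gives a 1:2:1 phenotypic ratio.
The 1:2:1 ratio has 4 parts, so with N = 359 the expected counts are:
  red: 359 × 1/4 = 89.75
  pink: 359 × 2/4 = 179.5
  white: 359 × 1/4 = 89.75
χ² = Σ (O − E)² / E
  red: (86 − 89.75)² / 89.75 = 0.1567
  pink: (183 − 179.5)² / 179.5 = 0.0682
  white: (90 − 89.75)² / 89.75 = 0.0007
χ² = 0.1567 + 0.0682 + 0.0007 = 0.2256 ≈ 0.226

0.226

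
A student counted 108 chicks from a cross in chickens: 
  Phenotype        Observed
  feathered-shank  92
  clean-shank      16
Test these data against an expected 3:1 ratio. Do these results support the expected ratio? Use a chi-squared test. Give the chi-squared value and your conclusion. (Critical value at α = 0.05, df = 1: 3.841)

Expected counts for N = 108 under a 3:1 ratio (total parts = 4):
  feathered-shank: 108 × 3/4 = 81
  clean-shank: 108 × 1/4 = 27
χ² = Σ (O − E)² / E
  feathered-shank: (92 − 81)² / 81 = 1.4938
  clean-shank: (16 − 27)² / 27 = 4.4815
χ² = 1.4938 + 4.4815 = 5.9753 ≈ 5.975
Degrees of freedom = 2 − 1 = 1; critical value at α = 0.05 is 3.841.
Since 5.975 > 3.841, we reject the null hypothesis — the data do not fit the 3:1 ratio.

5.975; not consistent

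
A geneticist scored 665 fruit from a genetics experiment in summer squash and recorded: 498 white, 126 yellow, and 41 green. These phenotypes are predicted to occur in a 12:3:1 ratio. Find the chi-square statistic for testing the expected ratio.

The 12:3:1 ratio has 16 parts, so with N = 665 the expected counts are:
  white: 665 × 12/16 = 498.75
  yellow: 665 × 3/16 = 124.6875
  green: 665 × 1/16 = 41.5625
χ² = Σ (O − E)² / E
  white: (498 − 498.75)² / 498.75 = 0.0011
  yellow: (126 − 124.6875)² / 124.6875 = 0.0138
  green: (41 − 41.5625)² / 41.5625 = 0.0076
χ² = 0.0011 + 0.0138 + 0.0076 = 0.0225 ≈ 0.023

0.023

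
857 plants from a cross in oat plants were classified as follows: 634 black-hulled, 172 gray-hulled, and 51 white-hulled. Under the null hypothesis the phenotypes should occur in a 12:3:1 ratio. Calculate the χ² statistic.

The 12:3:1 ratio has 16 parts, so with N = 857 the expected counts are:
  black-hulled: 857 × 12/16 = 642.75
  gray-hulled: 857 × 3/16 = 160.6875
  white-hulled: 857 × 1/16 = 53.5625
χ² = Σ (O − E)² / E
  black-hulled: (634 − 642.75)² / 642.75 = 0.1191
  gray-hulled: (172 − 160.6875)² / 160.6875 = 0.7964
  white-hulled: (51 − 53.5625)² / 53.5625 = 0.1226
χ² = 0.1191 + 0.7964 + 0.1226 = 1.0381 ≈ 1.038

1.038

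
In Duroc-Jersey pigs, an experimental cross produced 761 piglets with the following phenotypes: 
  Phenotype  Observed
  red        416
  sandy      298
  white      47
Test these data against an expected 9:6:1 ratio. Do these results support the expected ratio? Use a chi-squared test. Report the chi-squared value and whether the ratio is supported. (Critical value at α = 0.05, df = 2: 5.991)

0.905; consistent

Total ratio parts = 16. Expected numbers out of 761:
  red: 761 × 9/16 = 428.0625
  sandy: 761 × 6/16 = 285.375
  white: 761 × 1/16 = 47.5625
χ² = Σ (O − E)² / E
  red: (416 − 428.0625)² / 428.0625 = 0.3399
  sandy: (298 − 285.375)² / 285.375 = 0.5585
  white: (47 − 47.5625)² / 47.5625 = 0.0067
χ² = 0.3399 + 0.5585 + 0.0067 = 0.9051 ≈ 0.905
Degrees of freedom = 3 − 1 = 2; critical value at α = 0.05 is 5.991.
Since 0.905 < 5.991, we fail to reject the null hypothesis — the data are consistent with the 9:6:1 ratio.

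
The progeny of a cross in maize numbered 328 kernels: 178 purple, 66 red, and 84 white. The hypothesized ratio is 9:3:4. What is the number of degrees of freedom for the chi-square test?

2

A goodness-of-fit test with 3 phenotype classes has df = 3 − 1 = 2.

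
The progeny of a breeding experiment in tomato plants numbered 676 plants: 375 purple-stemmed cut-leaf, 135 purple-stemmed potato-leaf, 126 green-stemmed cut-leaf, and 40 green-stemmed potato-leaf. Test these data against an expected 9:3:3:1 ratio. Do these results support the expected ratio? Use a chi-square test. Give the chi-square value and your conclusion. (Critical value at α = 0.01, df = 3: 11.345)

The 9:3:3:1 ratio has 16 parts, so with N = 676 the expected counts are:
  purple-stemmed cut-leaf: 676 × 9/16 = 380.25
  purple-stemmed potato-leaf: 676 × 3/16 = 126.75
  green-stemmed cut-leaf: 676 × 3/16 = 126.75
  green-stemmed potato-leaf: 676 × 1/16 = 42.25
χ² = Σ (O − E)² / E
  purple-stemmed cut-leaf: (375 − 380.25)² / 380.25 = 0.0725
  purple-stemmed potato-leaf: (135 − 126.75)² / 126.75 = 0.5370
  green-stemmed cut-leaf: (126 − 126.75)² / 126.75 = 0.0044
  green-stemmed potato-leaf: (40 − 42.25)² / 42.25 = 0.1198
χ² = 0.0725 + 0.5370 + 0.0044 + 0.1198 = 0.7337 ≈ 0.734
Degrees of freedom = 4 − 1 = 3; critical value at α = 0.01 is 11.345.
Since 0.734 < 11.345, we fail to reject the null hypothesis — the data are consistent with the 9:3:3:1 ratio.

0.734; consistent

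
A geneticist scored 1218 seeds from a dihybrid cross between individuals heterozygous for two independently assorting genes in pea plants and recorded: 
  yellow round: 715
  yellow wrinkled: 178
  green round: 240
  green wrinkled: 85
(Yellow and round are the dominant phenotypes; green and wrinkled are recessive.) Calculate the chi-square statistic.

A dihybrid F₂ with independent assortment and complete dominance at both loci gives a 9:3:3:1 phenotypic ratio.
Expected counts for N = 1218 under a 9:3:3:1 ratio (total parts = 16):
  yellow round: 1218 × 9/16 = 685.125
  yellow wrinkled: 1218 × 3/16 = 228.375
  green round: 1218 × 3/16 = 228.375
  green wrinkled: 1218 × 1/16 = 76.125
χ² = Σ (O − E)² / E
  yellow round: (715 − 685.125)² / 685.125 = 1.3027
  yellow wrinkled: (178 − 228.375)² / 228.375 = 11.1117
  green round: (240 − 228.375)² / 228.375 = 0.5917
  green wrinkled: (85 − 76.125)² / 76.125 = 1.0347
χ² = 1.3027 + 11.1117 + 0.5917 + 1.0347 = 14.0408 ≈ 14.041

14.041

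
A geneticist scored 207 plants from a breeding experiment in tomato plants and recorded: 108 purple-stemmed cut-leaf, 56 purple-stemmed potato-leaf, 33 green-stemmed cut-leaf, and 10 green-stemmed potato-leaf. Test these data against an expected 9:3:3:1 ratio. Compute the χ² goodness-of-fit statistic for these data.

9.760

Expected counts for N = 207 under a 9:3:3:1 ratio (total parts = 16):
  purple-stemmed cut-leaf: 207 × 9/16 = 116.4375
  purple-stemmed potato-leaf: 207 × 3/16 = 38.8125
  green-stemmed cut-leaf: 207 × 3/16 = 38.8125
  green-stemmed potato-leaf: 207 × 1/16 = 12.9375
χ² = Σ (O − E)² / E
  purple-stemmed cut-leaf: (108 − 116.4375)² / 116.4375 = 0.6114
  purple-stemmed potato-leaf: (56 − 38.8125)² / 38.8125 = 7.6112
  green-stemmed cut-leaf: (33 − 38.8125)² / 38.8125 = 0.8705
  green-stemmed potato-leaf: (10 − 12.9375)² / 12.9375 = 0.6670
χ² = 0.6114 + 7.6112 + 0.8705 + 0.6670 = 9.7601 ≈ 9.760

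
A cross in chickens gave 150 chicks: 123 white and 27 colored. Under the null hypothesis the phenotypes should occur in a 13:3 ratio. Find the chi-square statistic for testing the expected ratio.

0.055

Under the 13:3 hypothesis (Σ ratio = 16, N = 150):
  white: 150 × 13/16 = 121.875
  colored: 150 × 3/16 = 28.125
χ² = Σ (O − E)² / E
  white: (123 − 121.875)² / 121.875 = 0.0104
  colored: (27 − 28.125)² / 28.125 = 0.0450
χ² = 0.0104 + 0.0450 = 0.0554 ≈ 0.055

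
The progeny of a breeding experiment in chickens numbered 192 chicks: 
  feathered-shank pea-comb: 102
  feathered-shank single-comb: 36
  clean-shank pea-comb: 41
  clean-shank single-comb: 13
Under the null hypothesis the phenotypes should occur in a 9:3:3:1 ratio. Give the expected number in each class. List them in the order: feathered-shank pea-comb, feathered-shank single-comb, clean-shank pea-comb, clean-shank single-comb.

108, 36, 36, 12

Expected counts for N = 192 under a 9:3:3:1 ratio (total parts = 16):
  feathered-shank pea-comb: 192 × 9/16 = 108
  feathered-shank single-comb: 192 × 3/16 = 36
  clean-shank pea-comb: 192 × 3/16 = 36
  clean-shank single-comb: 192 × 1/16 = 12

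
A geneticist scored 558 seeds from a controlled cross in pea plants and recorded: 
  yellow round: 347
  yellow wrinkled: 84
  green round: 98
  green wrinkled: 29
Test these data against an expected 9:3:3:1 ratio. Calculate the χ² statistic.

Under the 9:3:3:1 hypothesis (Σ ratio = 16, N = 558):
  yellow round: 558 × 9/16 = 313.875
  yellow wrinkled: 558 × 3/16 = 104.625
  green round: 558 × 3/16 = 104.625
  green wrinkled: 558 × 1/16 = 34.875
χ² = Σ (O − E)² / E
  yellow round: (347 − 313.875)² / 313.875 = 3.4959
  yellow wrinkled: (84 − 104.625)² / 104.625 = 4.0659
  green round: (98 − 104.625)² / 104.625 = 0.4195
  green wrinkled: (29 − 34.875)² / 34.875 = 0.9897
χ² = 3.4959 + 4.0659 + 0.4195 + 0.9897 = 8.971

8.971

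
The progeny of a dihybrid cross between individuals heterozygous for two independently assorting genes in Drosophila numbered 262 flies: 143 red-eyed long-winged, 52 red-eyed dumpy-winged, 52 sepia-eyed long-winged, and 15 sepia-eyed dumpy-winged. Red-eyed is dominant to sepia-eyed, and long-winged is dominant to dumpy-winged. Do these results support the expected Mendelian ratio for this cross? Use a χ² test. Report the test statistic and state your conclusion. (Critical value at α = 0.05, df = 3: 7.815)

0.582; consistent

A dihybrid F₂ with independent assortment and complete dominance at both loci gives a 9:3:3:1 phenotypic ratio.
The 9:3:3:1 ratio has 16 parts, so with N = 262 the expected counts are:
  red-eyed long-winged: 262 × 9/16 = 147.375
  red-eyed dumpy-winged: 262 × 3/16 = 49.125
  sepia-eyed long-winged: 262 × 3/16 = 49.125
  sepia-eyed dumpy-winged: 262 × 1/16 = 16.375
χ² = Σ (O − E)² / E
  red-eyed long-winged: (143 − 147.375)² / 147.375 = 0.1299
  red-eyed dumpy-winged: (52 − 49.125)² / 49.125 = 0.1683
  sepia-eyed long-winged: (52 − 49.125)² / 49.125 = 0.1683
  sepia-eyed dumpy-winged: (15 − 16.375)² / 16.375 = 0.1155
χ² = 0.1299 + 0.1683 + 0.1683 + 0.1155 = 0.582
Degrees of freedom = 4 − 1 = 3; critical value at α = 0.05 is 7.815.
Since 0.582 < 7.815, we fail to reject the null hypothesis — the data are consistent with the 9:3:3:1 ratio.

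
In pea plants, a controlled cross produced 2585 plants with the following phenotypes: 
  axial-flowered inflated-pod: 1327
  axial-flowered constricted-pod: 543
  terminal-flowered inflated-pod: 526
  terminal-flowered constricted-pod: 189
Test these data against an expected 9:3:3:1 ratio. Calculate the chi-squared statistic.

26.300

Under the 9:3:3:1 hypothesis (Σ ratio = 16, N = 2585):
  axial-flowered inflated-pod: 2585 × 9/16 = 1454.0625
  axial-flowered constricted-pod: 2585 × 3/16 = 484.6875
  terminal-flowered inflated-pod: 2585 × 3/16 = 484.6875
  terminal-flowered constricted-pod: 2585 × 1/16 = 161.5625
χ² = Σ (O − E)² / E
  axial-flowered inflated-pod: (1327 − 1454.0625)² / 1454.0625 = 11.1033
  axial-flowered constricted-pod: (543 − 484.6875)² / 484.6875 = 7.0155
  terminal-flowered inflated-pod: (526 − 484.6875)² / 484.6875 = 3.5213
  terminal-flowered constricted-pod: (189 − 161.5625)² / 161.5625 = 4.6596
χ² = 11.1033 + 7.0155 + 3.5213 + 4.6596 = 26.2997 ≈ 26.300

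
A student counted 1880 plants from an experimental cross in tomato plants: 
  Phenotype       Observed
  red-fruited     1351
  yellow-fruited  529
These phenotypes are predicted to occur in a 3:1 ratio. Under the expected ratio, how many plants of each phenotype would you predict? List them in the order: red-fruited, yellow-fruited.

The 3:1 ratio has 4 parts, so with N = 1880 the expected counts are:
  red-fruited: 1880 × 3/4 = 1410
  yellow-fruited: 1880 × 1/4 = 470

1410, 470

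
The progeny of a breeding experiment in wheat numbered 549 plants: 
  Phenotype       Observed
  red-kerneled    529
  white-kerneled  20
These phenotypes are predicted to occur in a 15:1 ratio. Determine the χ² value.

Under the 15:1 hypothesis (Σ ratio = 16, N = 549):
  red-kerneled: 549 × 15/16 = 514.6875
  white-kerneled: 549 × 1/16 = 34.3125
χ² = Σ (O − E)² / E
  red-kerneled: (529 − 514.6875)² / 514.6875 = 0.3980
  white-kerneled: (20 − 34.3125)² / 34.3125 = 5.9701
χ² = 0.3980 + 5.9701 = 6.3681 ≈ 6.368

6.368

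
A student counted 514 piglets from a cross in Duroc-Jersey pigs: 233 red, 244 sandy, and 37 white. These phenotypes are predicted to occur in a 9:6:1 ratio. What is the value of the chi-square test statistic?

25.262

Under the 9:6:1 hypothesis (Σ ratio = 16, N = 514):
  red: 514 × 9/16 = 289.125
  sandy: 514 × 6/16 = 192.75
  white: 514 × 1/16 = 32.125
χ² = Σ (O − E)² / E
  red: (233 − 289.125)² / 289.125 = 10.8950
  sandy: (244 − 192.75)² / 192.75 = 13.6268
  white: (37 − 32.125)² / 32.125 = 0.7398
χ² = 10.8950 + 13.6268 + 0.7398 = 25.2616 ≈ 25.262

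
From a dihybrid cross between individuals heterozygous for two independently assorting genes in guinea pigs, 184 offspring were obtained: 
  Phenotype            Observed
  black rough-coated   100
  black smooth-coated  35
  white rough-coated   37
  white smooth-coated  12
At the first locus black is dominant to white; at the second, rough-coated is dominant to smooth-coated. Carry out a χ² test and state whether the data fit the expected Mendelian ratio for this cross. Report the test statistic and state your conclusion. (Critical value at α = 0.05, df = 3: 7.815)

A dihybrid F₂ with independent assortment and complete dominance at both loci gives a 9:3:3:1 phenotypic ratio.
Under the 9:3:3:1 hypothesis (Σ ratio = 16, N = 184):
  black rough-coated: 184 × 9/16 = 103.5
  black smooth-coated: 184 × 3/16 = 34.5
  white rough-coated: 184 × 3/16 = 34.5
  white smooth-coated: 184 × 1/16 = 11.5
χ² = Σ (O − E)² / E
  black rough-coated: (100 − 103.5)² / 103.5 = 0.1184
  black smooth-coated: (35 − 34.5)² / 34.5 = 0.0072
  white rough-coated: (37 − 34.5)² / 34.5 = 0.1812
  white smooth-coated: (12 − 11.5)² / 11.5 = 0.0217
χ² = 0.1184 + 0.0072 + 0.1812 + 0.0217 = 0.3285 ≈ 0.329
Degrees of freedom = 4 − 1 = 3; critical value at α = 0.05 is 7.815.
Since 0.329 < 7.815, we fail to reject the null hypothesis — the data are consistent with the 9:3:3:1 ratio.

0.329; consistent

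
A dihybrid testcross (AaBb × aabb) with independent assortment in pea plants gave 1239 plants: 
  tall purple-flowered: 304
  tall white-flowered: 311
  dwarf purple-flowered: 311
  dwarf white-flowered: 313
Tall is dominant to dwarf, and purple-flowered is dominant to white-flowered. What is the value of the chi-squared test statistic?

A dihybrid testcross with independent assortment gives a 1:1:1:1 ratio.
Total ratio parts = 4. Expected numbers out of 1239:
  tall purple-flowered: 1239 × 1/4 = 309.75
  tall white-flowered: 1239 × 1/4 = 309.75
  dwarf purple-flowered: 1239 × 1/4 = 309.75
  dwarf white-flowered: 1239 × 1/4 = 309.75
χ² = Σ (O − E)² / E
  tall purple-flowered: (304 − 309.75)² / 309.75 = 0.1067
  tall white-flowered: (311 − 309.75)² / 309.75 = 0.0050
  dwarf purple-flowered: (311 − 309.75)² / 309.75 = 0.0050
  dwarf white-flowered: (313 − 309.75)² / 309.75 = 0.0341
χ² = 0.1067 + 0.0050 + 0.0050 + 0.0341 = 0.1508 ≈ 0.151

0.151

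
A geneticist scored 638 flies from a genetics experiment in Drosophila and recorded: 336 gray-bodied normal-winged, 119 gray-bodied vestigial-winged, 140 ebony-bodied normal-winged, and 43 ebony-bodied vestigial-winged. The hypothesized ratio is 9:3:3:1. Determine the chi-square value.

5.177

Under the 9:3:3:1 hypothesis (Σ ratio = 16, N = 638):
  gray-bodied normal-winged: 638 × 9/16 = 358.875
  gray-bodied vestigial-winged: 638 × 3/16 = 119.625
  ebony-bodied normal-winged: 638 × 3/16 = 119.625
  ebony-bodied vestigial-winged: 638 × 1/16 = 39.875
χ² = Σ (O − E)² / E
  gray-bodied normal-winged: (336 − 358.875)² / 358.875 = 1.4581
  gray-bodied vestigial-winged: (119 − 119.625)² / 119.625 = 0.0033
  ebony-bodied normal-winged: (140 − 119.625)² / 119.625 = 3.4704
  ebony-bodied vestigial-winged: (43 − 39.875)² / 39.875 = 0.2449
χ² = 1.4581 + 0.0033 + 3.4704 + 0.2449 = 5.1767 ≈ 5.177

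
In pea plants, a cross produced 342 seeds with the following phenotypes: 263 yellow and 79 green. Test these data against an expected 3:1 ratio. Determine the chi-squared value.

Total ratio parts = 4. Expected numbers out of 342:
  yellow: 342 × 3/4 = 256.5
  green: 342 × 1/4 = 85.5
χ² = Σ (O − E)² / E
  yellow: (263 − 256.5)² / 256.5 = 0.1647
  green: (79 − 85.5)² / 85.5 = 0.4942
χ² = 0.1647 + 0.4942 = 0.6589 ≈ 0.659

0.659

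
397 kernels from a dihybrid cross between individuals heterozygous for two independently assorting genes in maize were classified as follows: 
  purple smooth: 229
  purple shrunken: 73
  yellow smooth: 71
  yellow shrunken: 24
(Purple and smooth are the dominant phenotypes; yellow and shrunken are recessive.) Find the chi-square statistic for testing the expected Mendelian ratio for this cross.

0.358

A dihybrid F₂ with independent assortment and complete dominance at both loci gives a 9:3:3:1 phenotypic ratio.
Under the 9:3:3:1 hypothesis (Σ ratio = 16, N = 397):
  purple smooth: 397 × 9/16 = 223.3125
  purple shrunken: 397 × 3/16 = 74.4375
  yellow smooth: 397 × 3/16 = 74.4375
  yellow shrunken: 397 × 1/16 = 24.8125
χ² = Σ (O − E)² / E
  purple smooth: (229 − 223.3125)² / 223.3125 = 0.1449
  purple shrunken: (73 − 74.4375)² / 74.4375 = 0.0278
  yellow smooth: (71 − 74.4375)² / 74.4375 = 0.1587
  yellow shrunken: (24 − 24.8125)² / 24.8125 = 0.0266
χ² = 0.1449 + 0.0278 + 0.1587 + 0.0266 = 0.358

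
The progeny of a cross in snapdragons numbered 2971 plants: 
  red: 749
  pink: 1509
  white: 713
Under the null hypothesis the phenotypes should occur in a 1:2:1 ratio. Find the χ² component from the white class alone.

Under the 1:2:1 hypothesis (Σ ratio = 4, N = 2971):
  red: 2971 × 1/4 = 742.75
  pink: 2971 × 2/4 = 1485.5
  white: 2971 × 1/4 = 742.75
Contribution of white: (713 − 742.75)² / 742.75 = 1.1916

1.192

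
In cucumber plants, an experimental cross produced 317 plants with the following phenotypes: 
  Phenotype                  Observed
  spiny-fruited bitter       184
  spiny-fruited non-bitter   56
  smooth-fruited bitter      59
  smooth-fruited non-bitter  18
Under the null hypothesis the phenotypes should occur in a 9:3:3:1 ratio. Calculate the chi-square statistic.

Expected counts for N = 317 under a 9:3:3:1 ratio (total parts = 16):
  spiny-fruited bitter: 317 × 9/16 = 178.3125
  spiny-fruited non-bitter: 317 × 3/16 = 59.4375
  smooth-fruited bitter: 317 × 3/16 = 59.4375
  smooth-fruited non-bitter: 317 × 1/16 = 19.8125
χ² = Σ (O − E)² / E
  spiny-fruited bitter: (184 − 178.3125)² / 178.3125 = 0.1814
  spiny-fruited non-bitter: (56 − 59.4375)² / 59.4375 = 0.1988
  smooth-fruited bitter: (59 − 59.4375)² / 59.4375 = 0.0032
  smooth-fruited non-bitter: (18 − 19.8125)² / 19.8125 = 0.1658
χ² = 0.1814 + 0.1988 + 0.0032 + 0.1658 = 0.5492 ≈ 0.549

0.549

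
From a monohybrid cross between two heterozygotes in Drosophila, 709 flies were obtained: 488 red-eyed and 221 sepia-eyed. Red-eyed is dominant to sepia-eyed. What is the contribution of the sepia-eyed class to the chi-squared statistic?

For a monohybrid cross between heterozygotes with complete dominance, the expected phenotypic ratio is 3:1.
Total ratio parts = 4. Expected numbers out of 709:
  red-eyed: 709 × 3/4 = 531.75
  sepia-eyed: 709 × 1/4 = 177.25
Contribution of sepia-eyed: (221 − 177.25)² / 177.25 = 10.7987

10.799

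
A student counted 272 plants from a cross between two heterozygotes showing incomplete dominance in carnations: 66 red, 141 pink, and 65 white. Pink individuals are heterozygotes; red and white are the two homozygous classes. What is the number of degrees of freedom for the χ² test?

With incomplete dominance, a heterozygote × heterozygote cross gives a 1:2:1 phenotypic ratio.
A goodness-of-fit test with 3 phenotype classes has df = 3 − 1 = 2.

2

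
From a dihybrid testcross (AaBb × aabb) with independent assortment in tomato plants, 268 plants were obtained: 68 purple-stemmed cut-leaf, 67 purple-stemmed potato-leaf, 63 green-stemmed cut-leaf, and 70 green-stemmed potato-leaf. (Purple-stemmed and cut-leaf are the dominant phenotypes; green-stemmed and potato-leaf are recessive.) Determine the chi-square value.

A dihybrid testcross with independent assortment gives a 1:1:1:1 ratio.
Expected counts for N = 268 under a 1:1:1:1 ratio (total parts = 4):
  purple-stemmed cut-leaf: 268 × 1/4 = 67
  purple-stemmed potato-leaf: 268 × 1/4 = 67
  green-stemmed cut-leaf: 268 × 1/4 = 67
  green-stemmed potato-leaf: 268 × 1/4 = 67
χ² = Σ (O − E)² / E
  purple-stemmed cut-leaf: (68 − 67)² / 67 = 0.0149
  purple-stemmed potato-leaf: (67 − 67)² / 67 = 0.0000
  green-stemmed cut-leaf: (63 − 67)² / 67 = 0.2388
  green-stemmed potato-leaf: (70 − 67)² / 67 = 0.1343
χ² = 0.0149 + 0.0000 + 0.2388 + 0.1343 = 0.388

0.388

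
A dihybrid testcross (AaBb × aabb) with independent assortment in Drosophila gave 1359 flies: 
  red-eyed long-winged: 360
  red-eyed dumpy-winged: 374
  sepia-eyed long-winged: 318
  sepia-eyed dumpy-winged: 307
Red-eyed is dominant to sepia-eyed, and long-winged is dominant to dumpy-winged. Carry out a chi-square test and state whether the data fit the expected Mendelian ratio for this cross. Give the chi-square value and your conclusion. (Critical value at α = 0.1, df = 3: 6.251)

A dihybrid testcross with independent assortment gives a 1:1:1:1 ratio.
Total ratio parts = 4. Expected numbers out of 1359:
  red-eyed long-winged: 1359 × 1/4 = 339.75
  red-eyed dumpy-winged: 1359 × 1/4 = 339.75
  sepia-eyed long-winged: 1359 × 1/4 = 339.75
  sepia-eyed dumpy-winged: 1359 × 1/4 = 339.75
χ² = Σ (O − E)² / E
  red-eyed long-winged: (360 − 339.75)² / 339.75 = 1.2070
  red-eyed dumpy-winged: (374 − 339.75)² / 339.75 = 3.4527
  sepia-eyed long-winged: (318 − 339.75)² / 339.75 = 1.3924
  sepia-eyed dumpy-winged: (307 − 339.75)² / 339.75 = 3.1569
χ² = 1.2070 + 3.4527 + 1.3924 + 3.1569 = 9.209
Degrees of freedom = 4 − 1 = 3; critical value at α = 0.1 is 6.251.
Since 9.209 > 6.251, we reject the null hypothesis — the data do not fit the 1:1:1:1 ratio.

9.209; not consistent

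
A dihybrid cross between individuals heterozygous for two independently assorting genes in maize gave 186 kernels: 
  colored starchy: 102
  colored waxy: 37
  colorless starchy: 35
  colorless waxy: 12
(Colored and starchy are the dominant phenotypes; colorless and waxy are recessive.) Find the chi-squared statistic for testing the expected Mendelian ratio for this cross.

0.208

A dihybrid F₂ with independent assortment and complete dominance at both loci gives a 9:3:3:1 phenotypic ratio.
Total ratio parts = 16. Expected numbers out of 186:
  colored starchy: 186 × 9/16 = 104.625
  colored waxy: 186 × 3/16 = 34.875
  colorless starchy: 186 × 3/16 = 34.875
  colorless waxy: 186 × 1/16 = 11.625
χ² = Σ (O − E)² / E
  colored starchy: (102 − 104.625)² / 104.625 = 0.0659
  colored waxy: (37 − 34.875)² / 34.875 = 0.1295
  colorless starchy: (35 − 34.875)² / 34.875 = 0.0004
  colorless waxy: (12 − 11.625)² / 11.625 = 0.0121
χ² = 0.0659 + 0.1295 + 0.0004 + 0.0121 = 0.2079 ≈ 0.208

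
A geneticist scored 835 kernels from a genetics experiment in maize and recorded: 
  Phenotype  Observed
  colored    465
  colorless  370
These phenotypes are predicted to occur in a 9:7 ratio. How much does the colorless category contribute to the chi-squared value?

The 9:7 ratio has 16 parts, so with N = 835 the expected counts are:
  colored: 835 × 9/16 = 469.6875
  colorless: 835 × 7/16 = 365.3125
Contribution of colorless: (370 − 365.3125)² / 365.3125 = 0.0601

0.060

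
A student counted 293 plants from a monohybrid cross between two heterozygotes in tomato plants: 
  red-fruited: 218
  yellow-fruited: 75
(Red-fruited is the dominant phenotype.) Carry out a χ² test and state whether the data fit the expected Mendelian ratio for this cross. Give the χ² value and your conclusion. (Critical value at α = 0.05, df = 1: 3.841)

For a monohybrid cross between heterozygotes with complete dominance, the expected phenotypic ratio is 3:1.
Expected counts for N = 293 under a 3:1 ratio (total parts = 4):
  red-fruited: 293 × 3/4 = 219.75
  yellow-fruited: 293 × 1/4 = 73.25
χ² = Σ (O − E)² / E
  red-fruited: (218 − 219.75)² / 219.75 = 0.0139
  yellow-fruited: (75 − 73.25)² / 73.25 = 0.0418
χ² = 0.0139 + 0.0418 = 0.0557 ≈ 0.056
Degrees of freedom = 2 − 1 = 1; critical value at α = 0.05 is 3.841.
Since 0.056 < 3.841, we fail to reject the null hypothesis — the data are consistent with the 3:1 ratio.

0.056; consistent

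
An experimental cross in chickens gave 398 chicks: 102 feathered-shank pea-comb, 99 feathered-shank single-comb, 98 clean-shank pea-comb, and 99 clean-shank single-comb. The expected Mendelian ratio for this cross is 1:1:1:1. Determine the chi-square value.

Expected counts for N = 398 under a 1:1:1:1 ratio (total parts = 4):
  feathered-shank pea-comb: 398 × 1/4 = 99.5
  feathered-shank single-comb: 398 × 1/4 = 99.5
  clean-shank pea-comb: 398 × 1/4 = 99.5
  clean-shank single-comb: 398 × 1/4 = 99.5
χ² = Σ (O − E)² / E
  feathered-shank pea-comb: (102 − 99.5)² / 99.5 = 0.0628
  feathered-shank single-comb: (99 − 99.5)² / 99.5 = 0.0025
  clean-shank pea-comb: (98 − 99.5)² / 99.5 = 0.0226
  clean-shank single-comb: (99 − 99.5)² / 99.5 = 0.0025
χ² = 0.0628 + 0.0025 + 0.0226 + 0.0025 = 0.0904 ≈ 0.090

0.090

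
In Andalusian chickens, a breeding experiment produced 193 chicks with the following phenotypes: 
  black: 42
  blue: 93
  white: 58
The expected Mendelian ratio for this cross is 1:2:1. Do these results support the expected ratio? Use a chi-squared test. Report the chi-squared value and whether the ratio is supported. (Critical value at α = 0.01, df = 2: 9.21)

Expected counts for N = 193 under a 1:2:1 ratio (total parts = 4):
  black: 193 × 1/4 = 48.25
  blue: 193 × 2/4 = 96.5
  white: 193 × 1/4 = 48.25
χ² = Σ (O − E)² / E
  black: (42 − 48.25)² / 48.25 = 0.8096
  blue: (93 − 96.5)² / 96.5 = 0.1269
  white: (58 − 48.25)² / 48.25 = 1.9702
χ² = 0.8096 + 0.1269 + 1.9702 = 2.9067 ≈ 2.907
Degrees of freedom = 3 − 1 = 2; critical value at α = 0.01 is 9.21.
Since 2.907 < 9.21, we fail to reject the null hypothesis — the data are consistent with the 1:2:1 ratio.

2.907; consistent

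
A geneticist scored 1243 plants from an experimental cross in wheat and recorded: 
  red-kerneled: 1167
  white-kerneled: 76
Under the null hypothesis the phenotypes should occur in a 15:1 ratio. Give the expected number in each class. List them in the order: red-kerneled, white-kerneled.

Total ratio parts = 16. Expected numbers out of 1243:
  red-kerneled: 1243 × 15/16 = 1165.3125
  white-kerneled: 1243 × 1/16 = 77.6875

1165.3125, 77.6875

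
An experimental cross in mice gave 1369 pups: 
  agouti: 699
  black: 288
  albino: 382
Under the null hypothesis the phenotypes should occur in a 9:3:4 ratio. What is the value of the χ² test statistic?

14.994

Total ratio parts = 16. Expected numbers out of 1369:
  agouti: 1369 × 9/16 = 770.0625
  black: 1369 × 3/16 = 256.6875
  albino: 1369 × 4/16 = 342.25
χ² = Σ (O − E)² / E
  agouti: (699 − 770.0625)² / 770.0625 = 6.5578
  black: (288 − 256.6875)² / 256.6875 = 3.8197
  albino: (382 − 342.25)² / 342.25 = 4.6167
χ² = 6.5578 + 3.8197 + 4.6167 = 14.9942 ≈ 14.994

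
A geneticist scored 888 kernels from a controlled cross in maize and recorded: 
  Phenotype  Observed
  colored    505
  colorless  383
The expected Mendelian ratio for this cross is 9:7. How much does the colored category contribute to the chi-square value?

Total ratio parts = 16. Expected numbers out of 888:
  colored: 888 × 9/16 = 499.5
  colorless: 888 × 7/16 = 388.5
Contribution of colored: (505 − 499.5)² / 499.5 = 0.0606

0.061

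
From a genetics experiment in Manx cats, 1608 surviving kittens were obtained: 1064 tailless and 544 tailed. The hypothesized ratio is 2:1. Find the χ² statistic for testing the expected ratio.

0.179

Expected counts for N = 1608 under a 2:1 ratio (total parts = 3):
  tailless: 1608 × 2/3 = 1072
  tailed: 1608 × 1/3 = 536
χ² = Σ (O − E)² / E
  tailless: (1064 − 1072)² / 1072 = 0.0597
  tailed: (544 − 536)² / 536 = 0.1194
χ² = 0.0597 + 0.1194 = 0.1791 ≈ 0.179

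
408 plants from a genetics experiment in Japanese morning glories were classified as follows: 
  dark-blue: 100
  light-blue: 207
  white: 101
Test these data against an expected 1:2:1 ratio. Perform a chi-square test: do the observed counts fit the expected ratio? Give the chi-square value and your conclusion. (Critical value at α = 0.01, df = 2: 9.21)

Total ratio parts = 4. Expected numbers out of 408:
  dark-blue: 408 × 1/4 = 102
  light-blue: 408 × 2/4 = 204
  white: 408 × 1/4 = 102
χ² = Σ (O − E)² / E
  dark-blue: (100 − 102)² / 102 = 0.0392
  light-blue: (207 − 204)² / 204 = 0.0441
  white: (101 − 102)² / 102 = 0.0098
χ² = 0.0392 + 0.0441 + 0.0098 = 0.0931 ≈ 0.093
Degrees of freedom = 3 − 1 = 2; critical value at α = 0.01 is 9.21.
Since 0.093 < 9.21, we fail to reject the null hypothesis — the data are consistent with the 1:2:1 ratio.

0.093; consistent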